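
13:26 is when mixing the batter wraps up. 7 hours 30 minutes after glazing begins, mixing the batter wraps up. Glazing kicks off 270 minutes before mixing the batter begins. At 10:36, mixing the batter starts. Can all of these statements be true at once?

Glazing starts at 10:36 − 270 min = 06:06.
Mixing the batter ends at 06:06 + 450 min = 13:36.
But mixing the batter is also said to end at 13:26 — a 10-minute conflict.

No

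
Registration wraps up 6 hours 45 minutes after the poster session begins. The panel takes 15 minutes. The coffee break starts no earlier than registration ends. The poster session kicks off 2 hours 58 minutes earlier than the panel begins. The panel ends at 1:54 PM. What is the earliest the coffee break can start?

5:26 PM

The panel starts at 1:54 PM − 15 min = 1:39 PM.
The poster session starts at 1:39 PM − 178 min = 10:41 AM.
Registration ends at 10:41 AM + 405 min = 5:26 PM.
The coffee break is bounded by registration, so the earliest it can start is 5:26 PM.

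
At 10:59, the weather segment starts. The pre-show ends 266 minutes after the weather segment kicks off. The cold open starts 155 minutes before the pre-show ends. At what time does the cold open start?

The pre-show ends at 10:59 + 266 min = 15:25.
The cold open starts at 15:25 − 155 min = 12:50.

12:50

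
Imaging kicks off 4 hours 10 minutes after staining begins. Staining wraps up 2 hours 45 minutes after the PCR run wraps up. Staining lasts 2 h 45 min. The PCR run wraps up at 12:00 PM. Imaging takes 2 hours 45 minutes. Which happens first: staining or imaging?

staining

Staining ends at 12:00 PM + 165 min = 2:45 PM.
Staining starts at 2:45 PM − 165 min = 12:00 PM.
Imaging starts at 12:00 PM + 250 min = 4:10 PM.
Staining starts at 12:00 PM and imaging starts at 4:10 PM, so staining is first.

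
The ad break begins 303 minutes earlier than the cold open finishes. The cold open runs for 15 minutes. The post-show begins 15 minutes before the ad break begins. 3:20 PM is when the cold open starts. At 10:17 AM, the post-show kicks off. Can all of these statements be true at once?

The cold open ends at 3:20 PM + 15 min = 3:35 PM.
The ad break starts at 3:35 PM − 303 min = 10:32 AM.
The post-show starts at 10:32 AM − 15 min = 10:17 AM.
That matches the stated 10:17 AM, so the schedule is consistent.

Yes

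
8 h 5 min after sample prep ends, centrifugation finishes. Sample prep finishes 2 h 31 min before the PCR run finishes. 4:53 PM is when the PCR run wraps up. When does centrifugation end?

Sample prep ends at 4:53 PM − 151 min = 2:22 PM.
Centrifugation ends at 2:22 PM + 485 min = 10:27 PM.

10:27 PM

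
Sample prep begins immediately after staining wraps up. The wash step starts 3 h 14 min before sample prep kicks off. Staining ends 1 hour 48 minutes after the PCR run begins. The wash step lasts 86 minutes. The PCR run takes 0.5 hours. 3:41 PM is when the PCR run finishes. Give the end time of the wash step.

The PCR run starts at 3:41 PM − 30 min = 3:11 PM.
Staining ends at 3:11 PM + 108 min = 4:59 PM.
So sample prep starts at 4:59 PM.
The wash step starts at 4:59 PM − 194 min = 1:45 PM.
The wash step ends at 1:45 PM + 86 min = 3:11 PM.

3:11 PM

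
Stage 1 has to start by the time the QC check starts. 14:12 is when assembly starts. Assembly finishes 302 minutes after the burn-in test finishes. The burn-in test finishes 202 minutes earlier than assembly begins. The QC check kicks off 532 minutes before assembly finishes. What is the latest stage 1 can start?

07:00

The burn-in test ends at 14:12 − 202 min = 10:50.
Assembly ends at 10:50 + 302 min = 15:52.
The QC check starts at 15:52 − 532 min = 07:00.
Stage 1 is bounded by the QC check, so the latest it can start is 07:00.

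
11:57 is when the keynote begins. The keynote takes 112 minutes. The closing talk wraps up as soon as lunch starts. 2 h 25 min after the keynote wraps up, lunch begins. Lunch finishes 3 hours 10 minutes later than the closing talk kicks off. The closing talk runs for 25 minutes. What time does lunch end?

The keynote ends at 11:57 + 112 min = 13:49.
Lunch starts at 13:49 + 145 min = 16:14.
So the closing talk ends at 16:14.
The closing talk starts at 16:14 − 25 min = 15:49.
Lunch ends at 15:49 + 190 min = 18:59.

18:59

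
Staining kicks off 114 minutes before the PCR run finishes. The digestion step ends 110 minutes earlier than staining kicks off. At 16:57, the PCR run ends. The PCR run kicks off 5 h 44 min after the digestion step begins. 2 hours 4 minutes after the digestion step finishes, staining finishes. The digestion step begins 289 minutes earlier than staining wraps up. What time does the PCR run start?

Staining starts at 16:57 − 114 min = 15:03.
The digestion step ends at 15:03 − 110 min = 13:13.
Staining ends at 13:13 + 124 min = 15:17.
The digestion step starts at 15:17 − 289 min = 10:28.
The PCR run starts at 10:28 + 344 min = 16:12.

16:12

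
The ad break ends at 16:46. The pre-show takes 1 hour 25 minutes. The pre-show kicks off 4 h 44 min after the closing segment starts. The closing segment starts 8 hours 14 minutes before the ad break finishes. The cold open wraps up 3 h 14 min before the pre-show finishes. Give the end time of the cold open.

The closing segment starts at 16:46 − 494 min = 08:32.
The pre-show starts at 08:32 + 284 min = 13:16.
The pre-show ends at 13:16 + 85 min = 14:41.
The cold open ends at 14:41 − 194 min = 11:27.

11:27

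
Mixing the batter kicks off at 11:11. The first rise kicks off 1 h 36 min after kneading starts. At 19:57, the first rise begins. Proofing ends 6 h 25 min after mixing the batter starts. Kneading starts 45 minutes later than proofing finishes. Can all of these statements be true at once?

Yes

Proofing ends at 11:11 + 385 min = 17:36.
Kneading starts at 17:36 + 45 min = 18:21.
The first rise starts at 18:21 + 96 min = 19:57.
That matches the stated 19:57, so the schedule is consistent.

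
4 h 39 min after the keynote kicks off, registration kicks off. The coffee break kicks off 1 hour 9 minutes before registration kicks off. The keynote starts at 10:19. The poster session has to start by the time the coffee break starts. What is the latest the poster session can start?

13:49

Registration starts at 10:19 + 279 min = 14:58.
The coffee break starts at 14:58 − 69 min = 13:49.
The poster session is bounded by the coffee break, so the latest it can start is 13:49.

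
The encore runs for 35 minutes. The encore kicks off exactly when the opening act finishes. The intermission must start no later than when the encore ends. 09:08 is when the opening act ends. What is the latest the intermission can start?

09:43

The encore starts at 09:08.
The encore ends at 09:08 + 35 min = 09:43.
The intermission is bounded by the encore, so the latest it can start is 09:43.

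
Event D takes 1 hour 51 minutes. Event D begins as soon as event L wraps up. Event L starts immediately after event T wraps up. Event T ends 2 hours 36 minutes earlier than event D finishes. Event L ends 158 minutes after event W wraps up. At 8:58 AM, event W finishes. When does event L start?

10:51 AM

Event L ends at 8:58 AM + 158 min = 11:36 AM.
So event D starts at 11:36 AM.
Event D ends at 11:36 AM + 111 min = 1:27 PM.
Event T ends at 1:27 PM − 156 min = 10:51 AM.
So event L starts at 10:51 AM.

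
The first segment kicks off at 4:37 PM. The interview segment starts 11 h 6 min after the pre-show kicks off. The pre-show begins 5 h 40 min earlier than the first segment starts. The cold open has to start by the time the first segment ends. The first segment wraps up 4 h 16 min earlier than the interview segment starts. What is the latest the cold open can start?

The pre-show starts at 4:37 PM − 340 min = 10:57 AM.
The interview segment starts at 10:57 AM + 666 min = 10:03 PM.
The first segment ends at 10:03 PM − 256 min = 5:47 PM.
The cold open is bounded by the first segment, so the latest it can start is 5:47 PM.

5:47 PM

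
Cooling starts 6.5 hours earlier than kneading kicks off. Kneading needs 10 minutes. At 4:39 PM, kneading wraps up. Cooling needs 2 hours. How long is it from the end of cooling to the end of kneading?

Kneading starts at 4:39 PM − 10 min = 4:29 PM.
Cooling starts at 4:29 PM − 390 min = 9:59 AM.
Cooling ends at 9:59 AM + 120 min = 11:59 AM.
From 11:59 AM to 4:39 PM is 280 minutes.

280 minutes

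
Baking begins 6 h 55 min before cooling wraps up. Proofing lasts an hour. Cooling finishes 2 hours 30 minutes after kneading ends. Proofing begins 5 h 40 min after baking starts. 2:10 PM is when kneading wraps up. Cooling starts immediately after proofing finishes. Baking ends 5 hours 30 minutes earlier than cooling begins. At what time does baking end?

Cooling ends at 2:10 PM + 150 min = 4:40 PM.
Baking starts at 4:40 PM − 415 min = 9:45 AM.
Proofing starts at 9:45 AM + 340 min = 3:25 PM.
Proofing ends at 3:25 PM + 60 min = 4:25 PM.
So cooling starts at 4:25 PM.
Baking ends at 4:25 PM − 330 min = 10:55 AM.

10:55 AM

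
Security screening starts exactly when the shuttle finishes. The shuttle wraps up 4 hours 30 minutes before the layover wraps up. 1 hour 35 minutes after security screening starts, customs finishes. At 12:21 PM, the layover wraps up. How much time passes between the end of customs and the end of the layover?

The shuttle ends at 12:21 PM − 270 min = 7:51 AM.
So security screening starts at 7:51 AM.
Customs ends at 7:51 AM + 95 min = 9:26 AM.
From 9:26 AM to 12:21 PM is 2 hours 55 minutes.

2 hours 55 minutes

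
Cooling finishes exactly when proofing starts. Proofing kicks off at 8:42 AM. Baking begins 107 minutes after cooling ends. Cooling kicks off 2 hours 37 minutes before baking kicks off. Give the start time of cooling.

Cooling ends at 8:42 AM.
Baking starts at 8:42 AM + 107 min = 10:29 AM.
Cooling starts at 10:29 AM − 157 min = 7:52 AM.

7:52 AM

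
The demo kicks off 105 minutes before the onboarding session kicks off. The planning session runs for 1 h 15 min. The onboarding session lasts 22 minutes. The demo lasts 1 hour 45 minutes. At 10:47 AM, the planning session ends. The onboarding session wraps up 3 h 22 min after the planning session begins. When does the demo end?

The planning session starts at 10:47 AM − 75 min = 9:32 AM.
The onboarding session ends at 9:32 AM + 202 min = 12:54 PM.
The onboarding session starts at 12:54 PM − 22 min = 12:32 PM.
The demo starts at 12:32 PM − 105 min = 10:47 AM.
The demo ends at 10:47 AM + 105 min = 12:32 PM.

12:32 PM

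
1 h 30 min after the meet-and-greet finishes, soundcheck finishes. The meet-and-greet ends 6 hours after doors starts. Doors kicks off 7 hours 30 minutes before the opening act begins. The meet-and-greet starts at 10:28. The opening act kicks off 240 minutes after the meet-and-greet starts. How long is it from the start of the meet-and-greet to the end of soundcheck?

4 hours

The opening act starts at 10:28 + 240 min = 14:28.
Doors starts at 14:28 − 450 min = 06:58.
The meet-and-greet ends at 06:58 + 360 min = 12:58.
Soundcheck ends at 12:58 + 90 min = 14:28.
From 10:28 to 14:28 is 4 hours.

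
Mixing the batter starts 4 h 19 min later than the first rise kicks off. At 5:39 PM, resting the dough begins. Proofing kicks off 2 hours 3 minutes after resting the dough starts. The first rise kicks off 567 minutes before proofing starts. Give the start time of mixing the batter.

Proofing starts at 5:39 PM + 123 min = 7:42 PM.
The first rise starts at 7:42 PM − 567 min = 10:15 AM.
Mixing the batter starts at 10:15 AM + 259 min = 2:34 PM.

2:34 PM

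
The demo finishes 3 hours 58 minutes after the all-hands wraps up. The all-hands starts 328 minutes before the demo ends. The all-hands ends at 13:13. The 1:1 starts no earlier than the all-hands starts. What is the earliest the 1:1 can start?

11:43

The demo ends at 13:13 + 238 min = 17:11.
The all-hands starts at 17:11 − 328 min = 11:43.
The 1:1 is bounded by the all-hands, so the earliest it can start is 11:43.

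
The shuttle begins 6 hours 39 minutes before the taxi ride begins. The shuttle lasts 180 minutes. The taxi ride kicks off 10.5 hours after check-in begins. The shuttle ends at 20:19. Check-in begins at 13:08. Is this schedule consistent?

The taxi ride starts at 13:08 + 630 min = 23:38.
The shuttle starts at 23:38 − 399 min = 16:59.
The shuttle ends at 16:59 + 180 min = 19:59.
But the shuttle is also said to end at 20:19 — a 20-minute conflict.

No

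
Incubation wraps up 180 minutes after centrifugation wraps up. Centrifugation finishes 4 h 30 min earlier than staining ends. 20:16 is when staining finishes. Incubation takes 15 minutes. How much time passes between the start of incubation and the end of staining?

Centrifugation ends at 20:16 − 270 min = 15:46.
Incubation ends at 15:46 + 180 min = 18:46.
Incubation starts at 18:46 − 15 min = 18:31.
From 18:31 to 20:16 is 1 h 45 min.

1 h 45 min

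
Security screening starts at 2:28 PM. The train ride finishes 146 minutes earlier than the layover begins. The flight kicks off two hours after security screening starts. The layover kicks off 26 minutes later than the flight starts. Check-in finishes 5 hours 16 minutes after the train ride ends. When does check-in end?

7:44 PM

The flight starts at 2:28 PM + 120 min = 4:28 PM.
The layover starts at 4:28 PM + 26 min = 4:54 PM.
The train ride ends at 4:54 PM − 146 min = 2:28 PM.
Check-in ends at 2:28 PM + 316 min = 7:44 PM.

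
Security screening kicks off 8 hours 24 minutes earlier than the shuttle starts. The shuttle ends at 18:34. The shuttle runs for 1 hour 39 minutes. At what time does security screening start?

The shuttle starts at 18:34 − 99 min = 16:55.
Security screening starts at 16:55 − 504 min = 08:31.

08:31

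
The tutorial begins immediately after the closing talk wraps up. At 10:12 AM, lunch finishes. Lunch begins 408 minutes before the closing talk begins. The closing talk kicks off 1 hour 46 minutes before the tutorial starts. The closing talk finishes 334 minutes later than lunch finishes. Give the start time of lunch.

7:12 AM

The closing talk ends at 10:12 AM + 334 min = 3:46 PM.
So the tutorial starts at 3:46 PM.
The closing talk starts at 3:46 PM − 106 min = 2:00 PM.
Lunch starts at 2:00 PM − 408 min = 7:12 AM.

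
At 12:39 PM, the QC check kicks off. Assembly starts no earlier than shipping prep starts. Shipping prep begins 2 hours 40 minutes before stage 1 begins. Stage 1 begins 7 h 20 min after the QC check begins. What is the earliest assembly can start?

5:19 PM

Stage 1 starts at 12:39 PM + 440 min = 7:59 PM.
Shipping prep starts at 7:59 PM − 160 min = 5:19 PM.
Assembly is bounded by shipping prep, so the earliest it can start is 5:19 PM.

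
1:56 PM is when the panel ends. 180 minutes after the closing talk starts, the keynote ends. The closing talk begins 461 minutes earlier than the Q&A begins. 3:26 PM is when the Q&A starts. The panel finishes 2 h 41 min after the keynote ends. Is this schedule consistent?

No

The closing talk starts at 3:26 PM − 461 min = 7:45 AM.
The keynote ends at 7:45 AM + 180 min = 10:45 AM.
The panel ends at 10:45 AM + 161 min = 1:26 PM.
But the panel is also said to end at 1:56 PM — a 30-minute conflict.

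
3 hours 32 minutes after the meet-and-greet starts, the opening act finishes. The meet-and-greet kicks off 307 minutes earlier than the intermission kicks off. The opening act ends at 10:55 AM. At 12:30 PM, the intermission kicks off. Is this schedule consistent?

Yes

The meet-and-greet starts at 12:30 PM − 307 min = 7:23 AM.
The opening act ends at 7:23 AM + 212 min = 10:55 AM.
That matches the stated 10:55 AM, so the schedule is consistent.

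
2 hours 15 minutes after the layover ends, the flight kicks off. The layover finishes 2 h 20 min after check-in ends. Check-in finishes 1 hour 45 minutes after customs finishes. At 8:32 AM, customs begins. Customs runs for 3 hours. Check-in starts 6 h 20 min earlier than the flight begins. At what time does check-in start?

11:32 AM

Customs ends at 8:32 AM + 180 min = 11:32 AM.
Check-in ends at 11:32 AM + 105 min = 1:17 PM.
The layover ends at 1:17 PM + 140 min = 3:37 PM.
The flight starts at 3:37 PM + 135 min = 5:52 PM.
Check-in starts at 5:52 PM − 380 min = 11:32 AM.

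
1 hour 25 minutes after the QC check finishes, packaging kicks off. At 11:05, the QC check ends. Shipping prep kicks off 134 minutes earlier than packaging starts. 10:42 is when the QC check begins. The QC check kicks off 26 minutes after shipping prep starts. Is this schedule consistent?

Packaging starts at 11:05 + 85 min = 12:30.
Shipping prep starts at 12:30 − 134 min = 10:16.
The QC check starts at 10:16 + 26 min = 10:42.
That matches the stated 10:42, so the schedule is consistent.

Yes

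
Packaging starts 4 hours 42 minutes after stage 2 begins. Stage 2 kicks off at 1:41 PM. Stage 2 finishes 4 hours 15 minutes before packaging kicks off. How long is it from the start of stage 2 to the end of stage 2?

Packaging starts at 1:41 PM + 282 min = 6:23 PM.
Stage 2 ends at 6:23 PM − 255 min = 2:08 PM.
From 1:41 PM to 2:08 PM is 27 minutes.

27 minutes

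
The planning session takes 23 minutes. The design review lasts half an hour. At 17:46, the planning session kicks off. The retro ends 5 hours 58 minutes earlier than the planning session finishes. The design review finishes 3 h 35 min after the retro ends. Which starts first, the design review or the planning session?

the design review

The planning session ends at 17:46 + 23 min = 18:09.
The retro ends at 18:09 − 358 min = 12:11.
The design review ends at 12:11 + 215 min = 15:46.
The design review starts at 15:46 − 30 min = 15:16.
The design review starts at 15:16 and the planning session starts at 17:46, so the design review is first.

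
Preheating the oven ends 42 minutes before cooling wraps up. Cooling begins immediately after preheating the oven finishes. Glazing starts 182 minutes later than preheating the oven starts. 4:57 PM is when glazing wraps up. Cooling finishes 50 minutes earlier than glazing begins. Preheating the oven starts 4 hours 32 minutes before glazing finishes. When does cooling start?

Preheating the oven starts at 4:57 PM − 272 min = 12:25 PM.
Glazing starts at 12:25 PM + 182 min = 3:27 PM.
Cooling ends at 3:27 PM − 50 min = 2:37 PM.
Preheating the oven ends at 2:37 PM − 42 min = 1:55 PM.
So cooling starts at 1:55 PM.

1:55 PM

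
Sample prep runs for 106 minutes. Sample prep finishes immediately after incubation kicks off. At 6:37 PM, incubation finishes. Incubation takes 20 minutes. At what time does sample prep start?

4:31 PM

Incubation starts at 6:37 PM − 20 min = 6:17 PM.
So sample prep ends at 6:17 PM.
Sample prep starts at 6:17 PM − 106 min = 4:31 PM.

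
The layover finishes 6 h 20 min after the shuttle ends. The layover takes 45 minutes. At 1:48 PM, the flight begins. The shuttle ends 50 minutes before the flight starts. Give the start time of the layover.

6:33 PM

The shuttle ends at 1:48 PM − 50 min = 12:58 PM.
The layover ends at 12:58 PM + 380 min = 7:18 PM.
The layover starts at 7:18 PM − 45 min = 6:33 PM.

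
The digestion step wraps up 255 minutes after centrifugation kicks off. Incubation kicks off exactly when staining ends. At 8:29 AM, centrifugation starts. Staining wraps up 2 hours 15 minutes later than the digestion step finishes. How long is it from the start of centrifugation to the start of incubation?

The digestion step ends at 8:29 AM + 255 min = 12:44 PM.
Staining ends at 12:44 PM + 135 min = 2:59 PM.
So incubation starts at 2:59 PM.
From 8:29 AM to 2:59 PM is 390 minutes.

390 minutes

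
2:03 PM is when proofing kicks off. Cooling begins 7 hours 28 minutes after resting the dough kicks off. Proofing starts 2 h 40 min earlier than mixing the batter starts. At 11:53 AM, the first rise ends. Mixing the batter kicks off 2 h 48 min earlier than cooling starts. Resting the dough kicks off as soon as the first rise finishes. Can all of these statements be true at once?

No

Resting the dough starts at 11:53 AM.
Cooling starts at 11:53 AM + 448 min = 7:21 PM.
Mixing the batter starts at 7:21 PM − 168 min = 4:33 PM.
Proofing starts at 4:33 PM − 160 min = 1:53 PM.
But proofing is also said to start at 2:03 PM — a 10-minute conflict.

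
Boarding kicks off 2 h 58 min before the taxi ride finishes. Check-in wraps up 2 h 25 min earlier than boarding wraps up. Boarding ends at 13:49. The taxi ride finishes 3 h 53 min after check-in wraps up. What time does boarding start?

Check-in ends at 13:49 − 145 min = 11:24.
The taxi ride ends at 11:24 + 233 min = 15:17.
Boarding starts at 15:17 − 178 min = 12:19.

12:19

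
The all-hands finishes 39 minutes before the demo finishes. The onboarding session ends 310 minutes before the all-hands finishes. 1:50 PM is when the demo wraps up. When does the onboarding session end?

The all-hands ends at 1:50 PM − 39 min = 1:11 PM.
The onboarding session ends at 1:11 PM − 310 min = 8:01 AM.

8:01 AM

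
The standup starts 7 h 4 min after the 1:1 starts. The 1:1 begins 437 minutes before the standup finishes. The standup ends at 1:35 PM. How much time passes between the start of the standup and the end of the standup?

The 1:1 starts at 1:35 PM − 437 min = 6:18 AM.
The standup starts at 6:18 AM + 424 min = 1:22 PM.
From 1:22 PM to 1:35 PM is 13 minutes.

13 minutes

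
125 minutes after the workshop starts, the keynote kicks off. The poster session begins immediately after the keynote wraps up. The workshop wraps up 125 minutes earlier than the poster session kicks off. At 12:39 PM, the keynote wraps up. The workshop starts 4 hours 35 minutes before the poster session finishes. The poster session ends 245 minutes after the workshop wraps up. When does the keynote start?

The poster session starts at 12:39 PM.
The workshop ends at 12:39 PM − 125 min = 10:34 AM.
The poster session ends at 10:34 AM + 245 min = 2:39 PM.
The workshop starts at 2:39 PM − 275 min = 10:04 AM.
The keynote starts at 10:04 AM + 125 min = 12:09 PM.

12:09 PM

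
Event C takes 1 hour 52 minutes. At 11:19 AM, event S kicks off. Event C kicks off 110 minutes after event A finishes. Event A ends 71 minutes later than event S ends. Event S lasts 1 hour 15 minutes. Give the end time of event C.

Event S ends at 11:19 AM + 75 min = 12:34 PM.
Event A ends at 12:34 PM + 71 min = 1:45 PM.
Event C starts at 1:45 PM + 110 min = 3:35 PM.
Event C ends at 3:35 PM + 112 min = 5:27 PM.

5:27 PM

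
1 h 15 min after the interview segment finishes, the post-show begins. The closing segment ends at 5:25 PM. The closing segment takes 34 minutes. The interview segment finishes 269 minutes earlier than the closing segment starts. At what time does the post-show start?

The closing segment starts at 5:25 PM − 34 min = 4:51 PM.
The interview segment ends at 4:51 PM − 269 min = 12:22 PM.
The post-show starts at 12:22 PM + 75 min = 1:37 PM.

1:37 PM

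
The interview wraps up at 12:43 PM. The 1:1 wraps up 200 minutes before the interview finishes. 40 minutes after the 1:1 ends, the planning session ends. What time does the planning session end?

10:03 AM

The 1:1 ends at 12:43 PM − 200 min = 9:23 AM.
The planning session ends at 9:23 AM + 40 min = 10:03 AM.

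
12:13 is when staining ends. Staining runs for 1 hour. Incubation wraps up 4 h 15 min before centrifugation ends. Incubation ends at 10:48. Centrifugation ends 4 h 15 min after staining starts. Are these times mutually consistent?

Staining starts at 12:13 − 60 min = 11:13.
Centrifugation ends at 11:13 + 255 min = 15:28.
Incubation ends at 15:28 − 255 min = 11:13.
But incubation is also said to end at 10:48 — a 25-minute conflict.

No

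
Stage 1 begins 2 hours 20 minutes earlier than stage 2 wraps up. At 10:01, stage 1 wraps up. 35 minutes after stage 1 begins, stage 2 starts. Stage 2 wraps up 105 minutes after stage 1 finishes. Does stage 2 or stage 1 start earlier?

Stage 2 ends at 10:01 + 105 min = 11:46.
Stage 1 starts at 11:46 − 140 min = 09:26.
Stage 2 starts at 09:26 + 35 min = 10:01.
Stage 2 starts at 10:01 and stage 1 starts at 09:26, so stage 1 is first.

stage 1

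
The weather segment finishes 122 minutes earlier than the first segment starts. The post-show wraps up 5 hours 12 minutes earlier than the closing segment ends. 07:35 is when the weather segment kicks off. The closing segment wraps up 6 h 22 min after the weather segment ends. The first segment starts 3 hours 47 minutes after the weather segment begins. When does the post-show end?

The first segment starts at 07:35 + 227 min = 11:22.
The weather segment ends at 11:22 − 122 min = 09:20.
The closing segment ends at 09:20 + 382 min = 15:42.
The post-show ends at 15:42 − 312 min = 10:30.

10:30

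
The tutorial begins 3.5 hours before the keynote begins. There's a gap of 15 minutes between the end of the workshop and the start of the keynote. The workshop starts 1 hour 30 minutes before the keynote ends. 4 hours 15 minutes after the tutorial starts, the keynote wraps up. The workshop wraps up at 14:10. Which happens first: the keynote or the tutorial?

The keynote starts at 14:10 + 15 min = 14:25.
The tutorial starts at 14:25 − 210 min = 10:55.
The keynote starts at 14:25 and the tutorial starts at 10:55, so the tutorial is first.

the tutorial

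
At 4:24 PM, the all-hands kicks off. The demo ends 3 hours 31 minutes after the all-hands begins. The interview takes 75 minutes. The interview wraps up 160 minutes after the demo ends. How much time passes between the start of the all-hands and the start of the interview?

The demo ends at 4:24 PM + 211 min = 7:55 PM.
The interview ends at 7:55 PM + 160 min = 10:35 PM.
The interview starts at 10:35 PM − 75 min = 9:20 PM.
From 4:24 PM to 9:20 PM is 4 h 56 min.

4 h 56 min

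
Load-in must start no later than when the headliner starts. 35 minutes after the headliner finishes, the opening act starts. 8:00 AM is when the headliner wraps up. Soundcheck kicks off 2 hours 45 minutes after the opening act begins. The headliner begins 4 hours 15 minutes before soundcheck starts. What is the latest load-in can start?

7:05 AM

The opening act starts at 8:00 AM + 35 min = 8:35 AM.
Soundcheck starts at 8:35 AM + 165 min = 11:20 AM.
The headliner starts at 11:20 AM − 255 min = 7:05 AM.
Load-in is bounded by the headliner, so the latest it can start is 7:05 AM.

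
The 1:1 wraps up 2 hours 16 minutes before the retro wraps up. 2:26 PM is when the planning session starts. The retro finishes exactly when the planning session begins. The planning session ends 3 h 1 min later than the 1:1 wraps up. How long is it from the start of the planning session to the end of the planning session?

45 minutes

The retro ends at 2:26 PM.
The 1:1 ends at 2:26 PM − 136 min = 12:10 PM.
The planning session ends at 12:10 PM + 181 min = 3:11 PM.
From 2:26 PM to 3:11 PM is 45 minutes.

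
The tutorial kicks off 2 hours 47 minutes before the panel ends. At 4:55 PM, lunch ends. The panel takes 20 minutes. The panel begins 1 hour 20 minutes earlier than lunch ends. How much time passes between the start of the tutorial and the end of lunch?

The panel starts at 4:55 PM − 80 min = 3:35 PM.
The panel ends at 3:35 PM + 20 min = 3:55 PM.
The tutorial starts at 3:55 PM − 167 min = 1:08 PM.
From 1:08 PM to 4:55 PM is 3 h 47 min.

3 h 47 min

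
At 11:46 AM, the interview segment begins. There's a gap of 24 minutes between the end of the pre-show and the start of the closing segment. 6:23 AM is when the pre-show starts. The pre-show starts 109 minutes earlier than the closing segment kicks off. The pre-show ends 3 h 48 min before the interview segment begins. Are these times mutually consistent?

No

The pre-show ends at 11:46 AM − 228 min = 7:58 AM.
The closing segment starts at 7:58 AM + 24 min = 8:22 AM.
The pre-show starts at 8:22 AM − 109 min = 6:33 AM.
But the pre-show is also said to start at 6:23 AM — a 10-minute conflict.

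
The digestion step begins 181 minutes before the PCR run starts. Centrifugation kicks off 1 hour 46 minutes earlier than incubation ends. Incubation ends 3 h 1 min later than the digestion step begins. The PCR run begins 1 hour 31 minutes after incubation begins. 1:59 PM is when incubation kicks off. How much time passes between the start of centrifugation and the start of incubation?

The PCR run starts at 1:59 PM + 91 min = 3:30 PM.
The digestion step starts at 3:30 PM − 181 min = 12:29 PM.
Incubation ends at 12:29 PM + 181 min = 3:30 PM.
Centrifugation starts at 3:30 PM − 106 min = 1:44 PM.
From 1:44 PM to 1:59 PM is 15 minutes.

15 minutes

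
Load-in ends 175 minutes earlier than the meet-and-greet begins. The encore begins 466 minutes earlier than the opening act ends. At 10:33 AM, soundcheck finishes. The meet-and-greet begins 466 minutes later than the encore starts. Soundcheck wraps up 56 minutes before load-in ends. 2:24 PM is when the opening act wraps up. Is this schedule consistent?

Yes

The encore starts at 2:24 PM − 466 min = 6:38 AM.
The meet-and-greet starts at 6:38 AM + 466 min = 2:24 PM.
Load-in ends at 2:24 PM − 175 min = 11:29 AM.
Soundcheck ends at 11:29 AM − 56 min = 10:33 AM.
That matches the stated 10:33 AM, so the schedule is consistent.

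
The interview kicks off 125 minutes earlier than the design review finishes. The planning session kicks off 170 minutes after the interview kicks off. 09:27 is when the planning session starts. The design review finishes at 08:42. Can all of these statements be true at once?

The interview starts at 08:42 − 125 min = 06:37.
The planning session starts at 06:37 + 170 min = 09:27.
That matches the stated 09:27, so the schedule is consistent.

Yes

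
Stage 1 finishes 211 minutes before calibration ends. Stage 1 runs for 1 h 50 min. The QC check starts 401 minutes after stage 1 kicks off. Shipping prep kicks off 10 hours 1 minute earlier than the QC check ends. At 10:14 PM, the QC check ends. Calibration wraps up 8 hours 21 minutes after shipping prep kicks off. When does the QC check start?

Shipping prep starts at 10:14 PM − 601 min = 12:13 PM.
Calibration ends at 12:13 PM + 501 min = 8:34 PM.
Stage 1 ends at 8:34 PM − 211 min = 5:03 PM.
Stage 1 starts at 5:03 PM − 110 min = 3:13 PM.
The QC check starts at 3:13 PM + 401 min = 9:54 PM.

9:54 PM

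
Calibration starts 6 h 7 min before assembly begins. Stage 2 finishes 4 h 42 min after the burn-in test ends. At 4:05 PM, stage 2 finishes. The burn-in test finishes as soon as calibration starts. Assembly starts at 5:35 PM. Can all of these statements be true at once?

No

Calibration starts at 5:35 PM − 367 min = 11:28 AM.
So the burn-in test ends at 11:28 AM.
Stage 2 ends at 11:28 AM + 282 min = 4:10 PM.
But stage 2 is also said to end at 4:05 PM — a 5-minute conflict.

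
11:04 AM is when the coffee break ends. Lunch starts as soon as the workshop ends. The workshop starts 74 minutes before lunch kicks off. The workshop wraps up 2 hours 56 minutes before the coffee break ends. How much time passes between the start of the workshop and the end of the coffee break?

4 h 10 min

The workshop ends at 11:04 AM − 176 min = 8:08 AM.
So lunch starts at 8:08 AM.
The workshop starts at 8:08 AM − 74 min = 6:54 AM.
From 6:54 AM to 11:04 AM is 4 h 10 min.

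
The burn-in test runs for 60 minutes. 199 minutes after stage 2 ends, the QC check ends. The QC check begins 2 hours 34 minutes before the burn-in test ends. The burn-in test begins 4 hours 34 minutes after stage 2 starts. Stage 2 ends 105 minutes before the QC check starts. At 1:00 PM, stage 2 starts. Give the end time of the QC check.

5:34 PM

The burn-in test starts at 1:00 PM + 274 min = 5:34 PM.
The burn-in test ends at 5:34 PM + 60 min = 6:34 PM.
The QC check starts at 6:34 PM − 154 min = 4:00 PM.
Stage 2 ends at 4:00 PM − 105 min = 2:15 PM.
The QC check ends at 2:15 PM + 199 min = 5:34 PM.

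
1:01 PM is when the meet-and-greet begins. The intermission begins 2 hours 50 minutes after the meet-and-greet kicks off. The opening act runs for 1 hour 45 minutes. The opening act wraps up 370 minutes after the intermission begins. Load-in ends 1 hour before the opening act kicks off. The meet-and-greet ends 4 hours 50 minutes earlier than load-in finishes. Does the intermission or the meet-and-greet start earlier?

the meet-and-greet

The intermission starts at 1:01 PM + 170 min = 3:51 PM.
The intermission starts at 3:51 PM and the meet-and-greet starts at 1:01 PM, so the meet-and-greet is first.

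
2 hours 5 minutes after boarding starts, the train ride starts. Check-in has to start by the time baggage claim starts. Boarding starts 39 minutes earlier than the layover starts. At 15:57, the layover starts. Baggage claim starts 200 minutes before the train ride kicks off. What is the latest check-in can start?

14:03

Boarding starts at 15:57 − 39 min = 15:18.
The train ride starts at 15:18 + 125 min = 17:23.
Baggage claim starts at 17:23 − 200 min = 14:03.
Check-in is bounded by baggage claim, so the latest it can start is 14:03.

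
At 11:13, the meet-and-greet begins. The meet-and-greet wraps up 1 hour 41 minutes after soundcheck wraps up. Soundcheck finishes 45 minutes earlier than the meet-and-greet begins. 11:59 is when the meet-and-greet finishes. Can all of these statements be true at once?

Soundcheck ends at 11:13 − 45 min = 10:28.
The meet-and-greet ends at 10:28 + 101 min = 12:09.
But the meet-and-greet is also said to end at 11:59 — a 10-minute conflict.

No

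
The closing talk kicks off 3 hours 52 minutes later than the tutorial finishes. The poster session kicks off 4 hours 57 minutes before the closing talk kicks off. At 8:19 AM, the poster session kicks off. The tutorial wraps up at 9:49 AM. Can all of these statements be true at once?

No

The closing talk starts at 9:49 AM + 232 min = 1:41 PM.
The poster session starts at 1:41 PM − 297 min = 8:44 AM.
But the poster session is also said to start at 8:19 AM — a 25-minute conflict.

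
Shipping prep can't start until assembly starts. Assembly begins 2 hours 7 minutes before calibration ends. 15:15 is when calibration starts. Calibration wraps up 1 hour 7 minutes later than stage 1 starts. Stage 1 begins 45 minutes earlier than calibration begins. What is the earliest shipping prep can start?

13:30

Stage 1 starts at 15:15 − 45 min = 14:30.
Calibration ends at 14:30 + 67 min = 15:37.
Assembly starts at 15:37 − 127 min = 13:30.
Shipping prep is bounded by assembly, so the earliest it can start is 13:30.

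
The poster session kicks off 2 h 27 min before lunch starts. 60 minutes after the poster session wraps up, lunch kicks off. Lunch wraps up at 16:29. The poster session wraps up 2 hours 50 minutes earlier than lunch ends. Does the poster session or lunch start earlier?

The poster session ends at 16:29 − 170 min = 13:39.
Lunch starts at 13:39 + 60 min = 14:39.
The poster session starts at 14:39 − 147 min = 12:12.
The poster session starts at 12:12 and lunch starts at 14:39, so the poster session is first.

the poster session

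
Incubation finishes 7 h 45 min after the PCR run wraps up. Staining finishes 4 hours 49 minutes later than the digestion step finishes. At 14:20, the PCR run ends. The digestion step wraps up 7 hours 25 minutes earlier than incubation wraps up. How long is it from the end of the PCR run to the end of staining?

309 minutes

Incubation ends at 14:20 + 465 min = 22:05.
The digestion step ends at 22:05 − 445 min = 14:40.
Staining ends at 14:40 + 289 min = 19:29.
From 14:20 to 19:29 is 309 minutes.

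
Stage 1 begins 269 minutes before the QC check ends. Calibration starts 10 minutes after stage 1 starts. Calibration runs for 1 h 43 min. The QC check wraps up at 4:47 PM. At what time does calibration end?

Stage 1 starts at 4:47 PM − 269 min = 12:18 PM.
Calibration starts at 12:18 PM + 10 min = 12:28 PM.
Calibration ends at 12:28 PM + 103 min = 2:11 PM.

2:11 PM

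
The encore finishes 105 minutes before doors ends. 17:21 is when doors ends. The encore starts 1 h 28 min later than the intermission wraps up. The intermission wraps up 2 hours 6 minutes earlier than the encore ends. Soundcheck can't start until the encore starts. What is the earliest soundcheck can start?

The encore ends at 17:21 − 105 min = 15:36.
The intermission ends at 15:36 − 126 min = 13:30.
The encore starts at 13:30 + 88 min = 14:58.
Soundcheck is bounded by the encore, so the earliest it can start is 14:58.

14:58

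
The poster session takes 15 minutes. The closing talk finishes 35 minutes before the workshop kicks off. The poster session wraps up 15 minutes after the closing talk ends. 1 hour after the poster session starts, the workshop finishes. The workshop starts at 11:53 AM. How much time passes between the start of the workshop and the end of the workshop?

25 minutes

The closing talk ends at 11:53 AM − 35 min = 11:18 AM.
The poster session ends at 11:18 AM + 15 min = 11:33 AM.
The poster session starts at 11:33 AM − 15 min = 11:18 AM.
The workshop ends at 11:18 AM + 60 min = 12:18 PM.
From 11:53 AM to 12:18 PM is 25 minutes.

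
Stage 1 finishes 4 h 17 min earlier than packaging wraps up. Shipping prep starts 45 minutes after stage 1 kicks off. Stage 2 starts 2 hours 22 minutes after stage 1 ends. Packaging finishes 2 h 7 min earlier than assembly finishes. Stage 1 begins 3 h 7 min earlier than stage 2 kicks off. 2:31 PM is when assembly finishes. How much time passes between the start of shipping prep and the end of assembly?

Packaging ends at 2:31 PM − 127 min = 12:24 PM.
Stage 1 ends at 12:24 PM − 257 min = 8:07 AM.
Stage 2 starts at 8:07 AM + 142 min = 10:29 AM.
Stage 1 starts at 10:29 AM − 187 min = 7:22 AM.
Shipping prep starts at 7:22 AM + 45 min = 8:07 AM.
From 8:07 AM to 2:31 PM is 6 h 24 min.

6 h 24 min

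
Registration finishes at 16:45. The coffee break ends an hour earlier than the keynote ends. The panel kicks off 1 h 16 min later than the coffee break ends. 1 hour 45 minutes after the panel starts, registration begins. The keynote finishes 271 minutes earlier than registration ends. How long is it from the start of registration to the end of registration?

The keynote ends at 16:45 − 271 min = 12:14.
The coffee break ends at 12:14 − 60 min = 11:14.
The panel starts at 11:14 + 76 min = 12:30.
Registration starts at 12:30 + 105 min = 14:15.
From 14:15 to 16:45 is 150 minutes.

150 minutes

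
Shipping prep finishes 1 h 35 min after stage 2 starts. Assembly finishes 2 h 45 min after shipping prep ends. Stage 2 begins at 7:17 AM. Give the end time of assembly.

Shipping prep ends at 7:17 AM + 95 min = 8:52 AM.
Assembly ends at 8:52 AM + 165 min = 11:37 AM.

11:37 AM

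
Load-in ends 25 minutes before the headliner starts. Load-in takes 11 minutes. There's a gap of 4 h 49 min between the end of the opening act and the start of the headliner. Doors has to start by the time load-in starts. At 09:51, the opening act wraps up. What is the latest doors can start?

14:04

The headliner starts at 09:51 + 289 min = 14:40.
Load-in ends at 14:40 − 25 min = 14:15.
Load-in starts at 14:15 − 11 min = 14:04.
Doors is bounded by load-in, so the latest it can start is 14:04.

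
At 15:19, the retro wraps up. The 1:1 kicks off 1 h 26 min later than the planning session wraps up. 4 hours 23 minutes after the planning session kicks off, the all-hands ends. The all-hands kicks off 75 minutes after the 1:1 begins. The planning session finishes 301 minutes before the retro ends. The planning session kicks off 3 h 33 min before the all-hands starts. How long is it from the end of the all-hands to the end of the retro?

90 minutes

The planning session ends at 15:19 − 301 min = 10:18.
The 1:1 starts at 10:18 + 86 min = 11:44.
The all-hands starts at 11:44 + 75 min = 12:59.
The planning session starts at 12:59 − 213 min = 09:26.
The all-hands ends at 09:26 + 263 min = 13:49.
From 13:49 to 15:19 is 90 minutes.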